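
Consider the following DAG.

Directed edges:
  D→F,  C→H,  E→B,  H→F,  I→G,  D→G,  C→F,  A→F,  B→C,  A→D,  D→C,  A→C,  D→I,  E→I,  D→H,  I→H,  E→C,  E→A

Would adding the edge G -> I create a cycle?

Yes

Adding G→I creates a cycle iff I can already reach G.
Path from I: I → G.
So I → … → G → I is a cycle.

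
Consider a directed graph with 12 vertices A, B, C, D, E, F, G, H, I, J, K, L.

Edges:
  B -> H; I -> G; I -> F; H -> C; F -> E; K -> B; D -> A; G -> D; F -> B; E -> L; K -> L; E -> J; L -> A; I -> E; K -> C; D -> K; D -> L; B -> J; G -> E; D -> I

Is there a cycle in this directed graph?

DFS with white/gray/black marking, starting from A:
A gray
A black
B gray
  J gray
  J black
  H gray
    C gray
    C black
  H black
B black
D gray
  K gray
    L gray
      L→A: A black — skip
    L black
    K→B: B black — skip
    K→C: C black — skip
  K black
  D→L: L black — skip
  I gray
    E gray
      E→J: J black — skip
      E→L: L black — skip
    E black
    F gray
      F→B: B black — skip
      F→E: E black — skip
    F black
    G gray
      G→E: E black — skip
      G→D: D is gray → back edge
Back edge found, so a cycle exists: D → I → G → D.

Yes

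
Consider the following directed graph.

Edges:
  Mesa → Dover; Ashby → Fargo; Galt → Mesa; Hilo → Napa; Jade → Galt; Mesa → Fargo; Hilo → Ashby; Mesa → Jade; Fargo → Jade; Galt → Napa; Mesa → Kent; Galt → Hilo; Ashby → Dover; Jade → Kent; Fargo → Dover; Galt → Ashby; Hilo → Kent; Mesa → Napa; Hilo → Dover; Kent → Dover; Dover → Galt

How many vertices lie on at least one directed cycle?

8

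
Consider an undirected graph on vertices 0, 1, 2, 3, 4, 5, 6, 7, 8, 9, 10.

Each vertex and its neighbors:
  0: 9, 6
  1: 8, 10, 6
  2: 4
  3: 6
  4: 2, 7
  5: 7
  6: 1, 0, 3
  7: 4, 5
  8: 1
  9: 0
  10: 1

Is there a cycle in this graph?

No

DFS, tracking each vertex's parent; an edge to a visited non-parent vertex closes a cycle.
Start from 8:
visit 8 (parent –)
  visit 1 (parent 8)
    1–8: parent, skip
    visit 10 (parent 1)
      10–1: parent, skip
    visit 6 (parent 1)
      6–1: parent, skip
      visit 0 (parent 6)
        visit 9 (parent 0)
          9–0: parent, skip
        0–6: parent, skip
      visit 3 (parent 6)
        3–6: parent, skip
visit 2 (parent –)
  visit 4 (parent 2)
    4–2: parent, skip
    visit 7 (parent 4)
      7–4: parent, skip
      visit 5 (parent 7)
        5–7: parent, skip
No non-parent visited neighbor found — the graph is a forest.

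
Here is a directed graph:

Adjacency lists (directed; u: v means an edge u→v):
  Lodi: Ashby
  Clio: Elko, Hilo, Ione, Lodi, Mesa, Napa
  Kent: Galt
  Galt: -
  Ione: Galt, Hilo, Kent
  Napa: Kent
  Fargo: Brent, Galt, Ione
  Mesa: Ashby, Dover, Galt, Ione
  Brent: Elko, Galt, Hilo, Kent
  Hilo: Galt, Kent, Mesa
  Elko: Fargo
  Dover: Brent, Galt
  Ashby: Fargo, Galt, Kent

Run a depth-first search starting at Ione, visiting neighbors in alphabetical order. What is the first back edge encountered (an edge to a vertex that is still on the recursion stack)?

Elko→Fargo

DFS from Ione (visiting neighbors in alphabetical order); mark gray on enter, black on exit:
Ione gray
  Galt gray
  Galt black
  Hilo gray
    Hilo→Galt: Galt black — skip
    Kent gray
      Kent→Galt: Galt black — skip
    Kent black
    Mesa gray
      Ashby gray
        Fargo gray
          Brent gray
            Elko gray
              Elko→Fargo: Fargo is gray → back edge
First back edge: Elko → Fargo.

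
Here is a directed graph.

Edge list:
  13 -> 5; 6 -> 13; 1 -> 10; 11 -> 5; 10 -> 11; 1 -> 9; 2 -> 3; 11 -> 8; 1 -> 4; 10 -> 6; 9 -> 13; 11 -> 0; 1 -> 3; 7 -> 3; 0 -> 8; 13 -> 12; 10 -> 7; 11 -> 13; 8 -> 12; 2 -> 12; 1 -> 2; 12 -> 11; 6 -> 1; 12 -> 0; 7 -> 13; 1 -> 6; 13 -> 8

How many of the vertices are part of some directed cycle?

8

A vertex is on a directed cycle iff it belongs to a strongly connected component of size ≥ 2 (or has a self-loop).
The vertices on cycles are {0, 1, 6, 8, 10, 11, 12, 13} — 8 in total.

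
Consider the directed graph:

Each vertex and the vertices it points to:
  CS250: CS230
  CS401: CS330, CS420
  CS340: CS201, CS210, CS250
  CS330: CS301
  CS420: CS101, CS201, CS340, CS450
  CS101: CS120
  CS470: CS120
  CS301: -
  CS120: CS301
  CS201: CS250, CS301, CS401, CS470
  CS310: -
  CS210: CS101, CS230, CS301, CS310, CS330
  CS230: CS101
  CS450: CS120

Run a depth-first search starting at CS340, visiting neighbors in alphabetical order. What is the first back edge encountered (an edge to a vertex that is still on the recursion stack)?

CS420->CS201

DFS from CS340 (visiting neighbors in alphabetical order); mark gray on enter, black on exit:
CS340 gray
  CS201 gray
    CS250 gray
      CS230 gray
        CS101 gray
          CS120 gray
            CS301 gray
            CS301 black
          CS120 black
        CS101 black
      CS230 black
    CS250 black
    CS201→CS301: CS301 black — skip
    CS401 gray
      CS330 gray
        CS330→CS301: CS301 black — skip
      CS330 black
      CS420 gray
        CS420→CS101: CS101 black — skip
        CS420→CS201: CS201 is gray → back edge
First back edge: CS420 → CS201.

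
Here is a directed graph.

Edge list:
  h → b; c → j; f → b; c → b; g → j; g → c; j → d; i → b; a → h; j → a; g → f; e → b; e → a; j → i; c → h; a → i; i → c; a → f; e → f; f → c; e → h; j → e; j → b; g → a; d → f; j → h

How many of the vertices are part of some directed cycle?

A vertex is on a directed cycle iff it belongs to a strongly connected component of size ≥ 2 (or has a self-loop).
The vertices on cycles are {a, c, d, e, f, i, j} — 7 in total.

7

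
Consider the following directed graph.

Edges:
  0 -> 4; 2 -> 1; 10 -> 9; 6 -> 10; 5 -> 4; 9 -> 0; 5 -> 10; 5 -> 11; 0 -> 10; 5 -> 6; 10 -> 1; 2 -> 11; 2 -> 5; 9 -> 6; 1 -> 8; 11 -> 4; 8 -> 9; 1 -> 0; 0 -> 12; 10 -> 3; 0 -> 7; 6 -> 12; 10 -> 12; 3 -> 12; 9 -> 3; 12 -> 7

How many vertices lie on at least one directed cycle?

6

A vertex is on a directed cycle iff it belongs to a strongly connected component of size ≥ 2 (or has a self-loop).
The vertices on cycles are {0, 1, 6, 8, 9, 10} — 6 in total.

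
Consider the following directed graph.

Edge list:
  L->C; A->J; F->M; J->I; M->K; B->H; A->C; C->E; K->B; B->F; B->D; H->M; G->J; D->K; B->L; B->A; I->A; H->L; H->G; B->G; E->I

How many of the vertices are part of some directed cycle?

11

A vertex is on a directed cycle iff it belongs to a strongly connected component of size ≥ 2 (or has a self-loop).
The vertices on cycles are {A, B, C, D, E, F, H, I, J, K, M} — 11 in total.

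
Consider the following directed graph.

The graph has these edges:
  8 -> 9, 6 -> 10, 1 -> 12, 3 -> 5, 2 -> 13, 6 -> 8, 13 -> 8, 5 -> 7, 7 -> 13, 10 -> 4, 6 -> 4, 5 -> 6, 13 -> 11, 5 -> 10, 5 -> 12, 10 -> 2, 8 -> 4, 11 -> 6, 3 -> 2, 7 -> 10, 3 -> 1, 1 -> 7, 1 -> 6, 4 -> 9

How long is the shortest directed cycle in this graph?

For each vertex v, BFS finds the shortest path from v back to v.
The shortest such closed walk is 2 → 13 → 11 → 6 → 10 → 2, length 5.

5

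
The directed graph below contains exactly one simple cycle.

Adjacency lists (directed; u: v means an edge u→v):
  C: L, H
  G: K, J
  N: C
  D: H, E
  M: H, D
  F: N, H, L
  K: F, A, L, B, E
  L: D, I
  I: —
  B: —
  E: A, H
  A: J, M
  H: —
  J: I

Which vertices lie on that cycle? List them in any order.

A, D, E, M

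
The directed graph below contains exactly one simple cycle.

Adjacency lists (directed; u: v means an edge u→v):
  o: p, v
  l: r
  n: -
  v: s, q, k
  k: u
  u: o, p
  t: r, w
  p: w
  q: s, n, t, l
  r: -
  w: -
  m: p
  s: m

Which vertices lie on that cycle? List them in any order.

k, o, u, v

DFS with gray/black marking from v:
v gray
  s gray
    m gray
      p gray
        w gray
        w black
      p black
    m black
  s black
  q gray
    q→s: s black — skip
    n gray
    n black
    t gray
      r gray
      r black
      t→w: w black — skip
    t black
    l gray
      l→r: r black — skip
    l black
  q black
  k gray
    u gray
      o gray
        o→p: p black — skip
        o→v: v is gray → back edge
Back edge closes the cycle v → k → u → o → v; its vertices are {k, o, u, v}.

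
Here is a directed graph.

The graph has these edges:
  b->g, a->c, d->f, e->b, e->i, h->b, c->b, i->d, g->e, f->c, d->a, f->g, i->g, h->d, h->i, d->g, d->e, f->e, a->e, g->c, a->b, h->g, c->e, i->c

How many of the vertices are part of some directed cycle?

A vertex is on a directed cycle iff it belongs to a strongly connected component of size ≥ 2 (or has a self-loop).
The vertices on cycles are {a, b, c, d, e, f, g, i} — 8 in total.

8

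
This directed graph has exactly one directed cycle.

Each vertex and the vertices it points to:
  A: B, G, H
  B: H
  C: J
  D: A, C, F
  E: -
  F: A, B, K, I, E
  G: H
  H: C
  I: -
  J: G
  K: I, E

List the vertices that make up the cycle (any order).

DFS with gray/black marking from C:
C gray
  J gray
    G gray
      H gray
        H→C: C is gray → back edge
Back edge closes the cycle C → J → G → H → C; its vertices are {C, G, H, J}.

C, G, H, J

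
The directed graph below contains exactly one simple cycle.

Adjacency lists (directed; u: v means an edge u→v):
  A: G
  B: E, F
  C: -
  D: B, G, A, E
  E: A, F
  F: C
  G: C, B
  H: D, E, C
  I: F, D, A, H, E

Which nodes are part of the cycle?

DFS with gray/black marking from B:
B gray
  E gray
    A gray
      G gray
        C gray
        C black
        G→B: B is gray → back edge
Back edge closes the cycle B → E → A → G → B; its vertices are {A, B, E, G}.

A, B, E, G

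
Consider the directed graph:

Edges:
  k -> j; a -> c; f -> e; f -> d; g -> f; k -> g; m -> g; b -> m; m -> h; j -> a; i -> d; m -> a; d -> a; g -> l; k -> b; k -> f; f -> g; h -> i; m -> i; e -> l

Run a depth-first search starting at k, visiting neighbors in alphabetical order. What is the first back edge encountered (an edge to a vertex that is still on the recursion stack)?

DFS from k (visiting neighbors in alphabetical order); mark gray on enter, black on exit:
k gray
  b gray
    m gray
      a gray
        c gray
        c black
      a black
      g gray
        f gray
          d gray
            d→a: a black — skip
          d black
          e gray
            l gray
            l black
          e black
          f→g: g is gray → back edge
First back edge: f → g.

f→g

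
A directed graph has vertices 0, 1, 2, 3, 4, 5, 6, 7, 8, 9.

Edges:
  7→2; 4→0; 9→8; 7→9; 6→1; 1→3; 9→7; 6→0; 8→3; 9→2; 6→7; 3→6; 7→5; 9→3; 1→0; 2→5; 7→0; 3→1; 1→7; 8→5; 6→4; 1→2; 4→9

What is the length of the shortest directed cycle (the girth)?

2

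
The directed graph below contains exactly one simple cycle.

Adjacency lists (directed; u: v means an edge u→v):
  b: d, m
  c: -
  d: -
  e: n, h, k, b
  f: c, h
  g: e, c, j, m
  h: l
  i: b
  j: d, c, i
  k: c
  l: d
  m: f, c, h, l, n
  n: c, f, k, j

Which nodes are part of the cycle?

DFS with gray/black marking from m:
m gray
  f gray
    c gray
    c black
    h gray
      l gray
        d gray
        d black
      l black
    h black
  f black
  m→c: c black — skip
  m→h: h black — skip
  m→l: l black — skip
  n gray
    n→c: c black — skip
    n→f: f black — skip
    k gray
      k→c: c black — skip
    k black
    j gray
      j→d: d black — skip
      j→c: c black — skip
      i gray
        b gray
          b→d: d black — skip
          b→m: m is gray → back edge
Back edge closes the cycle m → n → j → i → b → m; its vertices are {b, i, j, m, n}.

b, i, j, m, n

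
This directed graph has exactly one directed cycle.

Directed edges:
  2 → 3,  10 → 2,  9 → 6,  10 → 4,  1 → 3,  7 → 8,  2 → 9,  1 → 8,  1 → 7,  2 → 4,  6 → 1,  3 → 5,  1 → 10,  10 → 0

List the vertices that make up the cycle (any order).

1, 2, 6, 9, 10

DFS with gray/black marking from 6:
6 gray
  1 gray
    3 gray
      5 gray
      5 black
    3 black
    7 gray
      8 gray
      8 black
    7 black
    1→8: 8 black — skip
    10 gray
      4 gray
      4 black
      0 gray
      0 black
      2 gray
        2→3: 3 black — skip
        9 gray
          9→6: 6 is gray → back edge
Back edge closes the cycle 6 → 1 → 10 → 2 → 9 → 6; its vertices are {1, 2, 6, 9, 10}.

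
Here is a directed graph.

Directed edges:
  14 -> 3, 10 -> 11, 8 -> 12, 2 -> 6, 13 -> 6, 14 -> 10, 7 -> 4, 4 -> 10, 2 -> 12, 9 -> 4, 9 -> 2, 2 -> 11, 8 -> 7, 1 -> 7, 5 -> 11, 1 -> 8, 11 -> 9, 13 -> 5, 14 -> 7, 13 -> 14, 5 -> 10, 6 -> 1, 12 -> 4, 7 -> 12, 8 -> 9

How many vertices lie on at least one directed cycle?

10

A vertex is on a directed cycle iff it belongs to a strongly connected component of size ≥ 2 (or has a self-loop).
The vertices on cycles are {1, 2, 4, 6, 7, 8, 9, 10, 11, 12} — 10 in total.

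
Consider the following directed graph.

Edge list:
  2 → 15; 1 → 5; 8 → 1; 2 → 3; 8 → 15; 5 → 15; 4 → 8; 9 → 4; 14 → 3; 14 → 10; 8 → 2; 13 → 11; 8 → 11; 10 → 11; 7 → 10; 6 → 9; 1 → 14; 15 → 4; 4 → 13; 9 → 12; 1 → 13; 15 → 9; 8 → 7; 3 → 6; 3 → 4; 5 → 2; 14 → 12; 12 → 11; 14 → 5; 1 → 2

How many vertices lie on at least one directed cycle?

10

A vertex is on a directed cycle iff it belongs to a strongly connected component of size ≥ 2 (or has a self-loop).
The vertices on cycles are {1, 2, 3, 4, 5, 6, 8, 9, 14, 15} — 10 in total.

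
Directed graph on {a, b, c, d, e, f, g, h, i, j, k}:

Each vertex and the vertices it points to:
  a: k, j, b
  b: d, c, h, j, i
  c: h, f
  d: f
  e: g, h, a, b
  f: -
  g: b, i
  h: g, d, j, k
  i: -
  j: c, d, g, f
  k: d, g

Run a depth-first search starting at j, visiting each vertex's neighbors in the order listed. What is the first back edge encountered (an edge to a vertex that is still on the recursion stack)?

b→c

DFS from j (visiting each vertex's neighbors in the order listed); mark gray on enter, black on exit:
j gray
  c gray
    h gray
      g gray
        b gray
          d gray
            f gray
            f black
          d black
          b→c: c is gray → back edge
First back edge: b → c.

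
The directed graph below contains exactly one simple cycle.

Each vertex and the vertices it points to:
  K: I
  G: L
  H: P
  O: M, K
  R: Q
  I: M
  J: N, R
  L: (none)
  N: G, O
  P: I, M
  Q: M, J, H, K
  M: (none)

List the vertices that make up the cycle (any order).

J, Q, R

DFS with gray/black marking from Q:
Q gray
  M gray
  M black
  J gray
    N gray
      G gray
        L gray
        L black
      G black
      O gray
        O→M: M black — skip
        K gray
          I gray
            I→M: M black — skip
          I black
        K black
      O black
    N black
    R gray
      R→Q: Q is gray → back edge
Back edge closes the cycle Q → J → R → Q; its vertices are {J, Q, R}.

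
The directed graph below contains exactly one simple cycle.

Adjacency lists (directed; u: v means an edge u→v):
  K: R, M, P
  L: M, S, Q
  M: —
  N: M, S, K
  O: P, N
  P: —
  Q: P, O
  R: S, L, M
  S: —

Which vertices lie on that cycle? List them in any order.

K, L, N, O, Q, R

DFS with gray/black marking from L:
L gray
  M gray
  M black
  S gray
  S black
  Q gray
    P gray
    P black
    O gray
      O→P: P black — skip
      N gray
        N→M: M black — skip
        N→S: S black — skip
        K gray
          R gray
            R→S: S black — skip
            R→L: L is gray → back edge
Back edge closes the cycle L → Q → O → N → K → R → L; its vertices are {K, L, N, O, Q, R}.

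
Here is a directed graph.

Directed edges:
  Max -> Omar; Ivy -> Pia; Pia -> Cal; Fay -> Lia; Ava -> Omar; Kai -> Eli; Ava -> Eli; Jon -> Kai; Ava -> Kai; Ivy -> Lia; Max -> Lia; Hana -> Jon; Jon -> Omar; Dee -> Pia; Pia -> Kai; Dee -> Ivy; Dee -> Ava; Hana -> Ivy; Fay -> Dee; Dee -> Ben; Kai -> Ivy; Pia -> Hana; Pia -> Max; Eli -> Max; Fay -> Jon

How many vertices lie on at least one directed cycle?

A vertex is on a directed cycle iff it belongs to a strongly connected component of size ≥ 2 (or has a self-loop).
The vertices on cycles are {Ivy, Jon, Kai, Pia, Hana} — 5 in total.

5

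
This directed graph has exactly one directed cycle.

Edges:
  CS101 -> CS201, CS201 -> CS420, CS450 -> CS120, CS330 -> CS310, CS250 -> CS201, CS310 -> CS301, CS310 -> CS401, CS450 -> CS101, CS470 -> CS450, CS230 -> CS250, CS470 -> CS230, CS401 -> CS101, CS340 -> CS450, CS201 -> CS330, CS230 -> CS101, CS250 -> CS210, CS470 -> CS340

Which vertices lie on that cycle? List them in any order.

CS101, CS201, CS310, CS330, CS401

DFS with gray/black marking from CS201:
CS201 gray
  CS420 gray
  CS420 black
  CS330 gray
    CS310 gray
      CS401 gray
        CS101 gray
          CS101→CS201: CS201 is gray → back edge
Back edge closes the cycle CS201 → CS330 → CS310 → CS401 → CS101 → CS201; its vertices are {CS101, CS201, CS310, CS330, CS401}.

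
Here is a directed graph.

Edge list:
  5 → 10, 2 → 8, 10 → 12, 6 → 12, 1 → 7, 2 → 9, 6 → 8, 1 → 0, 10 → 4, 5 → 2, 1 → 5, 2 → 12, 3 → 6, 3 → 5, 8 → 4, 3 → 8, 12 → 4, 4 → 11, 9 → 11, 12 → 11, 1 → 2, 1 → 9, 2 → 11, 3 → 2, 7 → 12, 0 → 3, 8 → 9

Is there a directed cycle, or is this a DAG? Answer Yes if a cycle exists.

No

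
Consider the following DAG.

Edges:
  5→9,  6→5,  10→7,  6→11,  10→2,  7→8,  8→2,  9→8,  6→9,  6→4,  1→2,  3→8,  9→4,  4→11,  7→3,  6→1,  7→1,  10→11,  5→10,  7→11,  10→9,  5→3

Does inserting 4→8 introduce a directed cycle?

No

Adding 4→8 creates a cycle iff 8 can already reach 4.
Explore from 8: no path reaches 4. The graph stays acyclic.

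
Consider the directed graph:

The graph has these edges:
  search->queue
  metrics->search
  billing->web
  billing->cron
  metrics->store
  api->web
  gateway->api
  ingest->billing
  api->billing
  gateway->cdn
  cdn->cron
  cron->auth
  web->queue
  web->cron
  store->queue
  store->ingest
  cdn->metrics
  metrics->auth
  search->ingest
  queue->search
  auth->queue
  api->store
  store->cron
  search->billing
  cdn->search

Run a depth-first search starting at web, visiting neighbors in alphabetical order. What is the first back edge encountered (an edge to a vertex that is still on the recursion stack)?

billing->cron

DFS from web (visiting neighbors in alphabetical order); mark gray on enter, black on exit:
web gray
  cron gray
    auth gray
      queue gray
        search gray
          billing gray
            billing→cron: cron is gray → back edge
First back edge: billing → cron.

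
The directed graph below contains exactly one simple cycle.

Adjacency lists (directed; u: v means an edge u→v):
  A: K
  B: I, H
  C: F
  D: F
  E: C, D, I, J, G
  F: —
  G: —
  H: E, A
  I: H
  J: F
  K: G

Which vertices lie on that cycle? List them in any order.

E, H, I

DFS with gray/black marking from H:
H gray
  E gray
    C gray
      F gray
      F black
    C black
    D gray
      D→F: F black — skip
    D black
    I gray
      I→H: H is gray → back edge
Back edge closes the cycle H → E → I → H; its vertices are {E, H, I}.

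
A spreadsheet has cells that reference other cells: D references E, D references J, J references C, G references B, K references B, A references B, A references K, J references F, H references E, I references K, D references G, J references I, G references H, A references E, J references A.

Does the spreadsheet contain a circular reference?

No

DFS with white/gray/black marking, starting from B:
B gray
B black
A gray
  E gray
  E black
  K gray
    K→B: B black — skip
  K black
  A→B: B black — skip
A black
C gray
C black
D gray
  D→E: E black — skip
  J gray
    J→C: C black — skip
    I gray
      I→K: K black — skip
    I black
    F gray
    F black
    J→A: A black — skip
  J black
  G gray
    H gray
      H→E: E black — skip
    H black
    G→B: B black — skip
  G black
D black
Every edge goes to a white or black vertex — no back edge, so the graph is acyclic.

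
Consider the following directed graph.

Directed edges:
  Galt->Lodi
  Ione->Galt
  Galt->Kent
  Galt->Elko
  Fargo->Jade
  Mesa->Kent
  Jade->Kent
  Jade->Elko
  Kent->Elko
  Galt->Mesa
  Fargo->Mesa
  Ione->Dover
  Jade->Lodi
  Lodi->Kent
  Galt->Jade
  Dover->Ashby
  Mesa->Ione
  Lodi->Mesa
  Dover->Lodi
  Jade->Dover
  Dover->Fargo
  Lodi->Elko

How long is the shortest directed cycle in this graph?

For each vertex v, BFS finds the shortest path from v back to v.
The shortest such closed walk is Ione → Galt → Mesa → Ione, length 3.

3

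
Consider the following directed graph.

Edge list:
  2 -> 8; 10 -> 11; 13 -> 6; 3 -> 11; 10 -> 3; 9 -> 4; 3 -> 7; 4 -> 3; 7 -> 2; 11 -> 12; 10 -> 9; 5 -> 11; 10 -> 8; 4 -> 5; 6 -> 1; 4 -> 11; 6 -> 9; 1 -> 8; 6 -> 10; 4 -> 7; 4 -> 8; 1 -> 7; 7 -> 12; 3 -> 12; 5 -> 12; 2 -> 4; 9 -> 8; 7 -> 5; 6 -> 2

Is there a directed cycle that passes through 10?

No

10 lies on a cycle iff there is a path from 10 back to itself.
Exploring from 10, it never reaches itself; equivalently, its strongly connected component is a singleton.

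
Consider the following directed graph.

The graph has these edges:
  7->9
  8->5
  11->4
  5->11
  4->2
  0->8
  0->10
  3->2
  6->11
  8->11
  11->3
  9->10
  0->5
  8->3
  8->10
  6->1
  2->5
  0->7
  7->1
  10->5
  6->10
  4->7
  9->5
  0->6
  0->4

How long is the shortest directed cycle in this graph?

For each vertex v, BFS finds the shortest path from v back to v.
The shortest such closed walk is 4 → 2 → 5 → 11 → 4, length 4.

4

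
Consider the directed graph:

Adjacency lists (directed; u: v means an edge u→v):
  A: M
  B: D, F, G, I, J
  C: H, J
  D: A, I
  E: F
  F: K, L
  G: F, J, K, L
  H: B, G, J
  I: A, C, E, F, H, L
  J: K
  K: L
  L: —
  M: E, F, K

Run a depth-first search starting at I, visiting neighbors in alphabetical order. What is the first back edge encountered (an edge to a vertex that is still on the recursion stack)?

D->I

DFS from I (visiting neighbors in alphabetical order); mark gray on enter, black on exit:
I gray
  A gray
    M gray
      E gray
        F gray
          K gray
            L gray
            L black
          K black
          F→L: L black — skip
        F black
      E black
      M→F: F black — skip
      M→K: K black — skip
    M black
  A black
  C gray
    H gray
      B gray
        D gray
          D→A: A black — skip
          D→I: I is gray → back edge
First back edge: D → I.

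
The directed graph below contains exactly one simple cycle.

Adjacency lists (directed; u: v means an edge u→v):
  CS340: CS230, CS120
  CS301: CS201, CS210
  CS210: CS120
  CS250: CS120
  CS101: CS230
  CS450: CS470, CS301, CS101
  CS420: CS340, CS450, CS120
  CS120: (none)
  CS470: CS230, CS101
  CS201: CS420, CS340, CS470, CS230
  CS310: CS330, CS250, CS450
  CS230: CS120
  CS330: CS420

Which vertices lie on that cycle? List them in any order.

CS201, CS301, CS420, CS450

DFS with gray/black marking from CS450:
CS450 gray
  CS470 gray
    CS230 gray
      CS120 gray
      CS120 black
    CS230 black
    CS101 gray
      CS101→CS230: CS230 black — skip
    CS101 black
  CS470 black
  CS301 gray
    CS201 gray
      CS420 gray
        CS340 gray
          CS340→CS230: CS230 black — skip
          CS340→CS120: CS120 black — skip
        CS340 black
        CS420→CS450: CS450 is gray → back edge
Back edge closes the cycle CS450 → CS301 → CS201 → CS420 → CS450; its vertices are {CS201, CS301, CS420, CS450}.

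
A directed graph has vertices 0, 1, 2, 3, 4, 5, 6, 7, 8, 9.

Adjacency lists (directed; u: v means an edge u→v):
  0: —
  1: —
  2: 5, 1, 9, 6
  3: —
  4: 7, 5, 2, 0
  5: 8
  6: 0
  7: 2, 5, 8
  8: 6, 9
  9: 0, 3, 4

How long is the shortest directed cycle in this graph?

3

For each vertex v, BFS finds the shortest path from v back to v.
The shortest such closed walk is 9 → 4 → 2 → 9, length 3.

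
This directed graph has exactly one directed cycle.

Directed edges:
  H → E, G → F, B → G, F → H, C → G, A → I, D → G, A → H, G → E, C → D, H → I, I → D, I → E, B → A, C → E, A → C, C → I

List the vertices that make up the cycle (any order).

D, F, G, H, I

DFS with gray/black marking from I:
I gray
  D gray
    G gray
      E gray
      E black
      F gray
        H gray
          H→I: I is gray → back edge
Back edge closes the cycle I → D → G → F → H → I; its vertices are {D, F, G, H, I}.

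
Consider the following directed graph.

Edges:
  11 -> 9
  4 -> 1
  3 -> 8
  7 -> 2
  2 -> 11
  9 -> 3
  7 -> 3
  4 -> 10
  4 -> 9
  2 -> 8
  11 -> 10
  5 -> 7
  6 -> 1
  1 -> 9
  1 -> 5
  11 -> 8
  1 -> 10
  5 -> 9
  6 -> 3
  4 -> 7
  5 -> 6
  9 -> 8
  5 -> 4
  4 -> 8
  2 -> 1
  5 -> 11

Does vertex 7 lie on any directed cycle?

7 is on a cycle iff 7 can reach itself via ≥1 edge.
7 → 2 → 1 → 5 → 7 — yes.

Yes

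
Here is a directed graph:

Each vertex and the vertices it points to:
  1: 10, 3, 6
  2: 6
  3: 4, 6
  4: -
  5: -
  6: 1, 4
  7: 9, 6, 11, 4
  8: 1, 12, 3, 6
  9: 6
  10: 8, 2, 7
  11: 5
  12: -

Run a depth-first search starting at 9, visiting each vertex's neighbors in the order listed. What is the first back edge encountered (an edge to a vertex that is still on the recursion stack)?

8→1

DFS from 9 (visiting each vertex's neighbors in the order listed); mark gray on enter, black on exit:
9 gray
  6 gray
    1 gray
      10 gray
        8 gray
          8→1: 1 is gray → back edge
First back edge: 8 → 1.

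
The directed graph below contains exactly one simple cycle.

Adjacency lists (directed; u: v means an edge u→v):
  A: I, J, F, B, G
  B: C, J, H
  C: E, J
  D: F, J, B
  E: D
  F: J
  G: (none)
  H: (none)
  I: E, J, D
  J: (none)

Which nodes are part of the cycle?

B, C, D, E

DFS with gray/black marking from B:
B gray
  C gray
    E gray
      D gray
        F gray
          J gray
          J black
        F black
        D→J: J black — skip
        D→B: B is gray → back edge
Back edge closes the cycle B → C → E → D → B; its vertices are {B, C, D, E}.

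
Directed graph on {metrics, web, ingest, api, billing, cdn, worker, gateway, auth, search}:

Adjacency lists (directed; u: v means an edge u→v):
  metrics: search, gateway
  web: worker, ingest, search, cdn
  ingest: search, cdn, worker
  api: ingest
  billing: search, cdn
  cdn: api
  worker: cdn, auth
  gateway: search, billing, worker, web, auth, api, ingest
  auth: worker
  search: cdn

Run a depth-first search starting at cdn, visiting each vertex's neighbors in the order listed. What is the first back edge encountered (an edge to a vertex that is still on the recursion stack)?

DFS from cdn (visiting each vertex's neighbors in the order listed); mark gray on enter, black on exit:
cdn gray
  api gray
    ingest gray
      search gray
        search→cdn: cdn is gray → back edge
First back edge: search → cdn.

search->cdn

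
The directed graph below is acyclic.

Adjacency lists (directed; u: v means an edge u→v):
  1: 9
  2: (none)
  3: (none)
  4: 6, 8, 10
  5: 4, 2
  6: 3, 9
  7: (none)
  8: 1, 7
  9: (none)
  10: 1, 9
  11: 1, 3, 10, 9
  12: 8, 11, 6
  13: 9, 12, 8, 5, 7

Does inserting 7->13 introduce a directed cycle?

Adding 7→13 creates a cycle iff 13 can already reach 7.
Path from 13: 13 → 7.
So 13 → … → 7 → 13 is a cycle.

Yes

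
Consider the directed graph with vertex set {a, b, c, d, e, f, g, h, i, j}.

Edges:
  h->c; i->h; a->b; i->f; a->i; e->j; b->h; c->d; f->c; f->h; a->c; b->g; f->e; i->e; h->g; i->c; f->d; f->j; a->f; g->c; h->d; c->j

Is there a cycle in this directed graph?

DFS with white/gray/black marking, starting from c:
c gray
  j gray
  j black
  d gray
  d black
c black
a gray
  i gray
    i→c: c black — skip
    f gray
      f→c: c black — skip
      f→j: j black — skip
      h gray
        g gray
          g→c: c black — skip
        g black
        h→d: d black — skip
        h→c: c black — skip
      h black
      e gray
        e→j: j black — skip
      e black
      f→d: d black — skip
    f black
    i→e: e black — skip
    i→h: h black — skip
  i black
  a→c: c black — skip
  b gray
    b→h: h black — skip
    b→g: g black — skip
  b black
  a→f: f black — skip
a black
Every edge goes to a white or black vertex — no back edge, so the graph is acyclic.

No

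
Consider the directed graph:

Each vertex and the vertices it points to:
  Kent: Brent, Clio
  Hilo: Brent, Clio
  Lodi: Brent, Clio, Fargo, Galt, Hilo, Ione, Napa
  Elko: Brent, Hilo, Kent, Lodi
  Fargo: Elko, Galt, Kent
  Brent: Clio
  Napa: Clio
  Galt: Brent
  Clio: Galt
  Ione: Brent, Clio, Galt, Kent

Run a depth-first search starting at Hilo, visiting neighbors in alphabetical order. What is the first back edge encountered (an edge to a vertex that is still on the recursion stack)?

DFS from Hilo (visiting neighbors in alphabetical order); mark gray on enter, black on exit:
Hilo gray
  Brent gray
    Clio gray
      Galt gray
        Galt→Brent: Brent is gray → back edge
First back edge: Galt → Brent.

Galt->Brent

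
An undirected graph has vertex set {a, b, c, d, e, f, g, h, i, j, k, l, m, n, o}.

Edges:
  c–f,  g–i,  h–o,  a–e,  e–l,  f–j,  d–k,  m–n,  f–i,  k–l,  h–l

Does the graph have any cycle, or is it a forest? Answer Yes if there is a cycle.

No

DFS, tracking each vertex's parent; an edge to a visited non-parent vertex closes a cycle.
Start from n:
visit n (parent –)
  visit m (parent n)
    m–n: parent, skip
visit a (parent –)
  visit e (parent a)
    e–a: parent, skip
    visit l (parent e)
      l–e: parent, skip
      visit h (parent l)
        visit o (parent h)
          o–h: parent, skip
        h–l: parent, skip
      visit k (parent l)
        visit d (parent k)
          d–k: parent, skip
        k–l: parent, skip
visit b (parent –)
visit c (parent –)
  visit f (parent c)
    visit j (parent f)
      j–f: parent, skip
    f–c: parent, skip
    visit i (parent f)
      visit g (parent i)
        g–i: parent, skip
      i–f: parent, skip
No non-parent visited neighbor found — the graph is a forest.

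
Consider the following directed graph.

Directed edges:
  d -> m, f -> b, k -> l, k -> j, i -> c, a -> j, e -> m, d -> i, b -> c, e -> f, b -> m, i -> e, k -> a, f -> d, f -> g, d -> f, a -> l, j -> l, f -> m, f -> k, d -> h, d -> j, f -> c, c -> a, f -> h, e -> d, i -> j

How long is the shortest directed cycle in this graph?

2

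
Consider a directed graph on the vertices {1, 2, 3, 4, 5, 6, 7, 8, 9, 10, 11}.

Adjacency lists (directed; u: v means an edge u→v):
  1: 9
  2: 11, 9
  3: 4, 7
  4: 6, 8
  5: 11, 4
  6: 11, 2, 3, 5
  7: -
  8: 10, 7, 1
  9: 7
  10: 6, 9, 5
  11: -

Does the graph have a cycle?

Yes

DFS with white/gray/black marking, starting from 6:
6 gray
  11 gray
  11 black
  2 gray
    2→11: 11 black — skip
    9 gray
      7 gray
      7 black
    9 black
  2 black
  3 gray
    4 gray
      4→6: 6 is gray → back edge
Back edge found, so a cycle exists: 6 → 3 → 4 → 6.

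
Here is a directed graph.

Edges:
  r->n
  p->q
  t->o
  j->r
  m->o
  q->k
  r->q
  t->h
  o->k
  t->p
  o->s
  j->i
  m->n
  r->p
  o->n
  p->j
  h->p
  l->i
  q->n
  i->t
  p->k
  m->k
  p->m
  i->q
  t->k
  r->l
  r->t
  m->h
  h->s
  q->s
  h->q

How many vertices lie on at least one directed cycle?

A vertex is on a directed cycle iff it belongs to a strongly connected component of size ≥ 2 (or has a self-loop).
The vertices on cycles are {h, i, j, l, m, p, r, t} — 8 in total.

8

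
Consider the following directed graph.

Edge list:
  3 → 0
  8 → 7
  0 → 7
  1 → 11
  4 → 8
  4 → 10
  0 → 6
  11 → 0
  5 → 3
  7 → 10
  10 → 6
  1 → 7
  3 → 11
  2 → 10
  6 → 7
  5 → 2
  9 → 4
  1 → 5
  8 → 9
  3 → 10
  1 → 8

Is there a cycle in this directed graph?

DFS with white/gray/black marking, starting from 5:
5 gray
  3 gray
    11 gray
      0 gray
        6 gray
          7 gray
            10 gray
              10→6: 6 is gray → back edge
Back edge found, so a cycle exists: 6 → 7 → 10 → 6.

Yes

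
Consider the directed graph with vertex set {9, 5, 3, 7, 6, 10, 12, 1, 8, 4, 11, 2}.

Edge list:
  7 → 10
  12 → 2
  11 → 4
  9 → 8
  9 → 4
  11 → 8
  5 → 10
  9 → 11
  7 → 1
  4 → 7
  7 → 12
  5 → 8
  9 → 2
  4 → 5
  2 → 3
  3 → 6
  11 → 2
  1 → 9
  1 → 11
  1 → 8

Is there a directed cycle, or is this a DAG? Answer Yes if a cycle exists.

DFS with white/gray/black marking, starting from 3:
3 gray
  6 gray
  6 black
3 black
9 gray
  8 gray
  8 black
  2 gray
    2→3: 3 black — skip
  2 black
  11 gray
    11→8: 8 black — skip
    4 gray
      5 gray
        5→8: 8 black — skip
        10 gray
        10 black
      5 black
      7 gray
        7→10: 10 black — skip
        1 gray
          1→8: 8 black — skip
          1→11: 11 is gray → back edge
Back edge found, so a cycle exists: 11 → 4 → 7 → 1 → 11.

Yes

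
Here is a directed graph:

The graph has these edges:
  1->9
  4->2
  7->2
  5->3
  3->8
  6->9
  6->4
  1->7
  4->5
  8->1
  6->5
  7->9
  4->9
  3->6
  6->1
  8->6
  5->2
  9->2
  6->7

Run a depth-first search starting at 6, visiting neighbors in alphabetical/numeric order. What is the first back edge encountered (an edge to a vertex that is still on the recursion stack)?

3->6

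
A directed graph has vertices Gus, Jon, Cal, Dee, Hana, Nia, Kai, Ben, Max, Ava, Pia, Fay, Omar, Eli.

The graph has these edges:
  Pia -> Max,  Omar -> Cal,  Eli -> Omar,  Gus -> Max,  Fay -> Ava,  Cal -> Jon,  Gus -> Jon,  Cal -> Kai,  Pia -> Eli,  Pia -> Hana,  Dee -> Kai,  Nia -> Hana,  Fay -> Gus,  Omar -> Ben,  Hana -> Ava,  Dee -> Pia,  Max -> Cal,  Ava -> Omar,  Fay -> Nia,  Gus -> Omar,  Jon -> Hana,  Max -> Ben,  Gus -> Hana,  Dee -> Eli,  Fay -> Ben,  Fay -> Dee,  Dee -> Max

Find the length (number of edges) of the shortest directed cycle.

For each vertex v, BFS finds the shortest path from v back to v.
The shortest such closed walk is Ava → Omar → Cal → Jon → Hana → Ava, length 5.

5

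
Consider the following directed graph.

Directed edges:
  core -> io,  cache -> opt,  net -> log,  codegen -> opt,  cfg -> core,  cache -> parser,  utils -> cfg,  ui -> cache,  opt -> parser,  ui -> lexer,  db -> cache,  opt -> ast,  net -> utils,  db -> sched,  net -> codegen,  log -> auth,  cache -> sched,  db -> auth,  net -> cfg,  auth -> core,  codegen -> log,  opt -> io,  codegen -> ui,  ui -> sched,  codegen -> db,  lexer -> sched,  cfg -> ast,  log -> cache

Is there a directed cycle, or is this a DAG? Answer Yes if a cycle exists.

No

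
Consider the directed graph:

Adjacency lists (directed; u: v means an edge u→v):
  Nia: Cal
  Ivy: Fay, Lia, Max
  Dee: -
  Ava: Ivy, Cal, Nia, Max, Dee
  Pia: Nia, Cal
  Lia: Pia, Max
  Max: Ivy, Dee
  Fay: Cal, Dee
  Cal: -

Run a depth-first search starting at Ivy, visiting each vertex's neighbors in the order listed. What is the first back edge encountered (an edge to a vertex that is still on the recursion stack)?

DFS from Ivy (visiting each vertex's neighbors in the order listed); mark gray on enter, black on exit:
Ivy gray
  Fay gray
    Cal gray
    Cal black
    Dee gray
    Dee black
  Fay black
  Lia gray
    Pia gray
      Nia gray
        Nia→Cal: Cal black — skip
      Nia black
      Pia→Cal: Cal black — skip
    Pia black
    Max gray
      Max→Ivy: Ivy is gray → back edge
First back edge: Max → Ivy.

Max→Ivy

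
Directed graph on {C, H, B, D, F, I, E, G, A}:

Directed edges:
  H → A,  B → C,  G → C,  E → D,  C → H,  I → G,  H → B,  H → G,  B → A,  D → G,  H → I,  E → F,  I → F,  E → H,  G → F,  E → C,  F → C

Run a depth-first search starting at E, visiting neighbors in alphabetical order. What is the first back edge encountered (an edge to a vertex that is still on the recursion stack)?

DFS from E (visiting neighbors in alphabetical order); mark gray on enter, black on exit:
E gray
  C gray
    H gray
      A gray
      A black
      B gray
        B→A: A black — skip
        B→C: C is gray → back edge
First back edge: B → C.

B→C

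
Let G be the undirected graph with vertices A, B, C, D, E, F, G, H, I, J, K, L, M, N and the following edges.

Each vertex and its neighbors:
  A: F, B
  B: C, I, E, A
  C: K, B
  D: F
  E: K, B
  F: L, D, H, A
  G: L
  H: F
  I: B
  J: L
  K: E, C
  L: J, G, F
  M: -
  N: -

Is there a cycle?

Yes

DFS, tracking each vertex's parent; an edge to a visited non-parent vertex closes a cycle.
Start from N:
visit N (parent –)
visit A (parent –)
  visit F (parent A)
    visit L (parent F)
      visit J (parent L)
        J–L: parent, skip
      visit G (parent L)
        G–L: parent, skip
      L–F: parent, skip
    visit D (parent F)
      D–F: parent, skip
    visit H (parent F)
      H–F: parent, skip
    F–A: parent, skip
  visit B (parent A)
    visit C (parent B)
      visit K (parent C)
        visit E (parent K)
          E–K: parent, skip
          E–B: B visited and ≠ parent → cycle
Cycle: B – C – K – E – B.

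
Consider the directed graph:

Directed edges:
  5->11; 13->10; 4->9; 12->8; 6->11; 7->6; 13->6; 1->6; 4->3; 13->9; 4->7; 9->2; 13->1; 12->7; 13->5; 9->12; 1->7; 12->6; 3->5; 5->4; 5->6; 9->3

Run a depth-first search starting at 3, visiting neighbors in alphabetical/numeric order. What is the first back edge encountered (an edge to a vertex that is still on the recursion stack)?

4->3

DFS from 3 (visiting neighbors in alphabetical/numeric order); mark gray on enter, black on exit:
3 gray
  5 gray
    4 gray
      4→3: 3 is gray → back edge
First back edge: 4 → 3.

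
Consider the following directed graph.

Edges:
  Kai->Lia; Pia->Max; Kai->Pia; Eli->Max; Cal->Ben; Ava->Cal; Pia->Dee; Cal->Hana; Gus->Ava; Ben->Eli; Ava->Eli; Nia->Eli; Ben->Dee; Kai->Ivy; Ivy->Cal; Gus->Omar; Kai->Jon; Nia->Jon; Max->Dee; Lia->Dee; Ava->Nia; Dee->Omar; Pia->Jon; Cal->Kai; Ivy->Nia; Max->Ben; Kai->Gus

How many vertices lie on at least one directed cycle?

8

A vertex is on a directed cycle iff it belongs to a strongly connected component of size ≥ 2 (or has a self-loop).
The vertices on cycles are {Ava, Ben, Cal, Eli, Gus, Ivy, Kai, Max} — 8 in total.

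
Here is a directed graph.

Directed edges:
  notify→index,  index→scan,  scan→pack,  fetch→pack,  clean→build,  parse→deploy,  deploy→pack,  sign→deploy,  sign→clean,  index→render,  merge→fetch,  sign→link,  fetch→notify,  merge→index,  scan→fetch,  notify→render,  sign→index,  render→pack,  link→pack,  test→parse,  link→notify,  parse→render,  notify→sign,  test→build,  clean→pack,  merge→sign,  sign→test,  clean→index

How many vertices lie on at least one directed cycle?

7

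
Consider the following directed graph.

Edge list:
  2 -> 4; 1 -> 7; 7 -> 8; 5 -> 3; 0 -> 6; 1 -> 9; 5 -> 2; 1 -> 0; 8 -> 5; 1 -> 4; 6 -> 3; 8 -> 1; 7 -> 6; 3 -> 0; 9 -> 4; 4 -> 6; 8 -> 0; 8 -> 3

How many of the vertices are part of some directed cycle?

6

A vertex is on a directed cycle iff it belongs to a strongly connected component of size ≥ 2 (or has a self-loop).
The vertices on cycles are {0, 1, 3, 6, 7, 8} — 6 in total.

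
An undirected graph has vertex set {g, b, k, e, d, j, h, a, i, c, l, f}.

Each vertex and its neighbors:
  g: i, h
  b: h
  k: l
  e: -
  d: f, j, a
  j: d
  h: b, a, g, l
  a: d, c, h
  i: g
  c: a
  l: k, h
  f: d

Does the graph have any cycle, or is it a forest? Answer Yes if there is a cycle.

No

DFS, tracking each vertex's parent; an edge to a visited non-parent vertex closes a cycle.
Start from h:
visit h (parent –)
  visit b (parent h)
    b–h: parent, skip
  visit a (parent h)
    visit d (parent a)
      visit f (parent d)
        f–d: parent, skip
      visit j (parent d)
        j–d: parent, skip
      d–a: parent, skip
    visit c (parent a)
      c–a: parent, skip
    a–h: parent, skip
  visit g (parent h)
    visit i (parent g)
      i–g: parent, skip
    g–h: parent, skip
  visit l (parent h)
    visit k (parent l)
      k–l: parent, skip
    l–h: parent, skip
visit e (parent –)
No non-parent visited neighbor found — the graph is a forest.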